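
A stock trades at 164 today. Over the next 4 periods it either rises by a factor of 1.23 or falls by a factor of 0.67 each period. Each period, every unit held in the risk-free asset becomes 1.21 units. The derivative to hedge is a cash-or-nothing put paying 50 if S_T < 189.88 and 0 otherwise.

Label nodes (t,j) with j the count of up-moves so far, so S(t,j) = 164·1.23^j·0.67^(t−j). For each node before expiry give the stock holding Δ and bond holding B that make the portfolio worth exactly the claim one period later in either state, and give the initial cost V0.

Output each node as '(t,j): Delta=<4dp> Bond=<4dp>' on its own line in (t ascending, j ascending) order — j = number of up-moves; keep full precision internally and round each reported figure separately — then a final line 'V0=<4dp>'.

Under the risk-neutral measure, an up-move has probability p* = (R−d)/(u−d) = 0.9643 and values discount at R = 1.21.
Terminal payoffs: V(4,0)=50.0000, V(4,1)=50.0000, V(4,2)=50.0000, V(4,3)=0.0000, V(4,4)=0.0000
  t=3,j=0: stock 49.3251 → up 60.6699 (V=50.0000), down 33.0478 (V=50.0000). Price 41.3223; hedge Δ=0.0000, bond B=41.3223.
  t=3,j=1: stock 90.5521 → up 111.3791 (V=50.0000), down 60.6699 (V=50.0000). Price 41.3223; hedge Δ=0.0000, bond B=41.3223.
  t=3,j=2: stock 166.2375 → up 204.4721 (V=0.0000), down 111.3791 (V=50.0000). Price 1.4758; hedge Δ=-0.5371, bond B=90.7615.
  t=3,j=3: stock 305.1822 → up 375.3741 (V=0.0000), down 204.4721 (V=0.0000). Price 0.0000; hedge Δ=0.0000, bond B=0.0000.
  t=2,j=0: stock 73.6196 → up 90.5521 (V=41.3223), down 49.3251 (V=41.3223). Price 34.1507; hedge Δ=0.0000, bond B=34.1507.
  t=2,j=1: stock 135.1524 → up 166.2375 (V=1.4758), down 90.5521 (V=41.3223). Price 2.3958; hedge Δ=-0.5265, bond B=73.5503.
  t=2,j=2: stock 248.1156 → up 305.1822 (V=0.0000), down 166.2375 (V=1.4758). Price 0.0436; hedge Δ=-0.0106, bond B=2.6789.
  t=1,j=0: stock 109.8800 → up 135.1524 (V=2.3958), down 73.6196 (V=34.1507). Price 2.9173; hedge Δ=-0.5161, bond B=59.6224.
  t=1,j=1: stock 201.7200 → up 248.1156 (V=0.0436), down 135.1524 (V=2.3958). Price 0.1054; hedge Δ=-0.0208, bond B=4.3058.
  t=0,j=0: stock 164.0000 → up 201.7200 (V=0.1054), down 109.8800 (V=2.9173). Price 0.1701; hedge Δ=-0.0306, bond B=5.1912.
Each (Δ,B) replicates both successor values, so the strategy is self-financing and V0 is arbitrage-free.

(0,0): Delta=-0.0306 Bond=5.1912
(1,0): Delta=-0.5161 Bond=59.6224
(1,1): Delta=-0.0208 Bond=4.3058
(2,0): Delta=0.0000 Bond=34.1507
(2,1): Delta=-0.5265 Bond=73.5503
(2,2): Delta=-0.0106 Bond=2.6789
(3,0): Delta=0.0000 Bond=41.3223
(3,1): Delta=0.0000 Bond=41.3223
(3,2): Delta=-0.5371 Bond=90.7615
(3,3): Delta=0.0000 Bond=0.0000
V0=0.1701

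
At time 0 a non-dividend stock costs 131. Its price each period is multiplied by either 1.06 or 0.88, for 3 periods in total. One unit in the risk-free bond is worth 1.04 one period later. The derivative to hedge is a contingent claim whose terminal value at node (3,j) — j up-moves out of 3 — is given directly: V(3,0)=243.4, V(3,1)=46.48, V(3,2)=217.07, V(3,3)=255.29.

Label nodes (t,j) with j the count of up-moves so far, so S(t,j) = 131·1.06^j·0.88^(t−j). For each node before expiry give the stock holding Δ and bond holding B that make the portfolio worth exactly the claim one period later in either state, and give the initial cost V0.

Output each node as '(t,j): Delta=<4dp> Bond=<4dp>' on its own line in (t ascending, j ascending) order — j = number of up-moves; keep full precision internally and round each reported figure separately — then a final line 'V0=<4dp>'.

(0,0): Delta=2.4100 Bond=-103.8289
(1,0): Delta=6.0127 Bond=-523.2993
(1,1): Delta=2.0361 Bond=-56.0674
(2,0): Delta=-10.7840 Bond=1159.7308
(2,1): Delta=7.7557 Bond=-757.2265
(2,2): Delta=1.4426 Bond=29.0545
V0=211.8773

Risk-neutral probability p* = (R−d)/(u−d) = (1.04−0.88)/(1.06−0.88) = 0.8889.
At expiry t=3: V(3,0)=243.4000, V(3,1)=46.4800, V(3,2)=217.0700, V(3,3)=255.2900
(2,0): S=101.4464. Δ = (V_up−V_dn)/(S_up−S_dn) = (46.4800−243.4000)/(107.5332−89.2728) = -10.7840. V = [p*·46.4800 + (1−p*)·243.4000]/1.04 = 65.7308. B = V − Δ·S = 1159.7308.
(2,1): S=122.1968. Δ = (V_up−V_dn)/(S_up−S_dn) = (217.0700−46.4800)/(129.5286−107.5332) = 7.7557. V = [p*·217.0700 + (1−p*)·46.4800]/1.04 = 190.4957. B = V − Δ·S = -757.2265.
(2,2): S=147.1916. Δ = (V_up−V_dn)/(S_up−S_dn) = (255.2900−217.0700)/(156.0231−129.5286) = 1.4426. V = [p*·255.2900 + (1−p*)·217.0700]/1.04 = 241.3878. B = V − Δ·S = 29.0545.
(1,0): S=115.2800. Δ = (V_up−V_dn)/(S_up−S_dn) = (190.4957−65.7308)/(122.1968−101.4464) = 6.0127. V = [p*·190.4957 + (1−p*)·65.7308]/1.04 = 169.8394. B = V − Δ·S = -523.2993.
(1,1): S=138.8600. Δ = (V_up−V_dn)/(S_up−S_dn) = (241.3878−190.4957)/(147.1916−122.1968) = 2.0361. V = [p*·241.3878 + (1−p*)·190.4957]/1.04 = 226.6665. B = V − Δ·S = -56.0674.
(0,0): S=131.0000. Δ = (V_up−V_dn)/(S_up−S_dn) = (226.6665−169.8394)/(138.8600−115.2800) = 2.4100. V = [p*·226.6665 + (1−p*)·169.8394]/1.04 = 211.8773. B = V − Δ·S = -103.8289.
The time-0 hedge costs 211.8773, which is the no-arbitrage price.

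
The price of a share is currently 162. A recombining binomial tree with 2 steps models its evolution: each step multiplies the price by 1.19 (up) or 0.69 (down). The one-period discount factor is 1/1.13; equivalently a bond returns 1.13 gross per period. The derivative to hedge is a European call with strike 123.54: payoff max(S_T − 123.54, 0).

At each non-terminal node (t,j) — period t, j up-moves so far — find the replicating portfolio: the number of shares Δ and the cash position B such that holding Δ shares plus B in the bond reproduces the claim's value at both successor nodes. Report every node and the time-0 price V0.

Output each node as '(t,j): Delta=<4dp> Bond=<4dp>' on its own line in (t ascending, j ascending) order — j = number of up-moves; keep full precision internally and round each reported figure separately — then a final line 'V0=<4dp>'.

The replicating-portfolio and risk-neutral prices coincide; use p* = (1.13−0.69)/(1.19−0.69) = 0.8800 for the latter.
Terminal payoffs: V(2,0)=0.0000, V(2,1)=9.4782, V(2,2)=105.8682
(1,0): S=111.7800. Δ = (V_up−V_dn)/(S_up−S_dn) = (9.4782−0.0000)/(133.0182−77.1282) = 0.1696. V = [p*·9.4782 + (1−p*)·0.0000]/1.13 = 7.3813. B = V − Δ·S = -11.5751.
(1,1): S=192.7800. Δ = (V_up−V_dn)/(S_up−S_dn) = (105.8682−9.4782)/(229.4082−133.0182) = 1.0000. V = [p*·105.8682 + (1−p*)·9.4782]/1.13 = 83.4526. B = V − Δ·S = -109.3274.
(0,0): S=162.0000. Δ = (V_up−V_dn)/(S_up−S_dn) = (83.4526−7.3813)/(192.7800−111.7800) = 0.9392. V = [p*·83.4526 + (1−p*)·7.3813]/1.13 = 65.7735. B = V − Δ·S = -86.3692.
Self-financing check: at every node Δ·S+B equals the discounted successor values.

(0,0): Delta=0.9392 Bond=-86.3692
(1,0): Delta=0.1696 Bond=-11.5751
(1,1): Delta=1.0000 Bond=-109.3274
V0=65.7735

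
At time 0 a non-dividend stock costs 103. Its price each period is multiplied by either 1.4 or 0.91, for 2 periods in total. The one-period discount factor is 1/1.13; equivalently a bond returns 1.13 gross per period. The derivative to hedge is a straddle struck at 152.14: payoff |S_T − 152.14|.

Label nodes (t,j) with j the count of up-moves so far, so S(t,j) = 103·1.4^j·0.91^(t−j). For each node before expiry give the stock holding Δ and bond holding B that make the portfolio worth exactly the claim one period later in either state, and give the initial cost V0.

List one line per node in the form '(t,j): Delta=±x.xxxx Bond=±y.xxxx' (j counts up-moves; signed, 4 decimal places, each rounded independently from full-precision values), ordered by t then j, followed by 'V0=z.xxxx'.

(0,0): Delta=-0.2168 Bond=54.1872
(1,0): Delta=-1.0000 Bond=134.6372
(1,1): Delta=0.4079 Bond=-28.8571
V0=31.8527

Under the risk-neutral measure, an up-move has probability p* = (R−d)/(u−d) = 0.4490 and values discount at R = 1.13.
Terminal payoffs: V(2,0)=66.8457, V(2,1)=20.9180, V(2,2)=49.7400
(1,0): S=93.7300. Δ = (V_up−V_dn)/(S_up−S_dn) = (20.9180−66.8457)/(131.2220−85.2943) = -1.0000. V = [p*·20.9180 + (1−p*)·66.8457]/1.13 = 40.9072. B = V − Δ·S = 134.6372.
(1,1): S=144.2000. Δ = (V_up−V_dn)/(S_up−S_dn) = (49.7400−20.9180)/(201.8800−131.2220) = 0.4079. V = [p*·49.7400 + (1−p*)·20.9180]/1.13 = 29.9633. B = V − Δ·S = -28.8571.
(0,0): S=103.0000. Δ = (V_up−V_dn)/(S_up−S_dn) = (29.9633−40.9072)/(144.2000−93.7300) = -0.2168. V = [p*·29.9633 + (1−p*)·40.9072]/1.13 = 31.8527. B = V − Δ·S = 54.1872.
Self-financing check: at every node Δ·S+B equals the discounted successor values.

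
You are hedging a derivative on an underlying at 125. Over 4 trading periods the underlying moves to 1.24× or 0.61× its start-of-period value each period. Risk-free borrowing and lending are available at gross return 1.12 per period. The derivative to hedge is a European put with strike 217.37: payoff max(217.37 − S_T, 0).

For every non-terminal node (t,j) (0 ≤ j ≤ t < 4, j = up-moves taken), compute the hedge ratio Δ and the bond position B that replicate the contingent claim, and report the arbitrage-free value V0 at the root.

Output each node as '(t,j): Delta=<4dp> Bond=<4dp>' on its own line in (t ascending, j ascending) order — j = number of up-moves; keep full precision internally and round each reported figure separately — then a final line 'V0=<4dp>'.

(0,0): Delta=-0.6252 Bond=112.6289
(1,0): Delta=-1.0000 Bond=154.7197
(1,1): Delta=-0.5819 Bond=119.4208
(2,0): Delta=-1.0000 Bond=173.2860
(2,1): Delta=-1.0000 Bond=173.2860
(2,2): Delta=-0.5335 Bond=124.4490
(3,0): Delta=-1.0000 Bond=194.0804
(3,1): Delta=-1.0000 Bond=194.0804
(3,2): Delta=-1.0000 Bond=194.0804
(3,3): Delta=-0.4795 Bond=126.5129
V0=34.4736

No-arbitrage ⇒ martingale measure with p* = (R−d)/(u−d) = 0.8095.
At expiry t=4: V(4,0)=200.0627, V(4,1)=182.1879, V(4,2)=145.8524, V(4,3)=71.9899, V(4,4)=0.0000
  t=3,j=0: stock 28.3726 → up 35.1821 (V=182.1879), down 17.3073 (V=200.0627). Price 165.7077; hedge Δ=-1.0000, bond B=194.0804.
  t=3,j=1: stock 57.6755 → up 71.5176 (V=145.8524), down 35.1821 (V=182.1879). Price 136.4049; hedge Δ=-1.0000, bond B=194.0804.
  t=3,j=2: stock 117.2420 → up 145.3801 (V=71.9899), down 71.5176 (V=145.8524). Price 76.8384; hedge Δ=-1.0000, bond B=194.0804.
  t=3,j=3: stock 238.3280 → up 295.5267 (V=0.0000), down 145.3801 (V=71.9899). Price 12.2432; hedge Δ=-0.4795, bond B=126.5129.
  t=2,j=0: stock 46.5125 → up 57.6755 (V=136.4049), down 28.3726 (V=165.7077). Price 126.7735; hedge Δ=-1.0000, bond B=173.2860.
  t=2,j=1: stock 94.5500 → up 117.2420 (V=76.8384), down 57.6755 (V=136.4049). Price 78.7360; hedge Δ=-1.0000, bond B=173.2860.
  t=2,j=2: stock 192.2000 → up 238.3280 (V=12.2432), down 117.2420 (V=76.8384). Price 21.9170; hedge Δ=-0.5335, bond B=124.4490.
  t=1,j=0: stock 76.2500 → up 94.5500 (V=78.7360), down 46.5125 (V=126.7735). Price 78.4697; hedge Δ=-1.0000, bond B=154.7197.
  t=1,j=1: stock 155.0000 → up 192.2000 (V=21.9170), down 94.5500 (V=78.7360). Price 29.2318; hedge Δ=-0.5819, bond B=119.4208.
  t=0,j=0: stock 125.0000 → up 155.0000 (V=29.2318), down 76.2500 (V=78.4697). Price 34.4736; hedge Δ=-0.6252, bond B=112.6289.
Check: Δ(0,0)·S0 + B(0,0) = 34.4736 = V0.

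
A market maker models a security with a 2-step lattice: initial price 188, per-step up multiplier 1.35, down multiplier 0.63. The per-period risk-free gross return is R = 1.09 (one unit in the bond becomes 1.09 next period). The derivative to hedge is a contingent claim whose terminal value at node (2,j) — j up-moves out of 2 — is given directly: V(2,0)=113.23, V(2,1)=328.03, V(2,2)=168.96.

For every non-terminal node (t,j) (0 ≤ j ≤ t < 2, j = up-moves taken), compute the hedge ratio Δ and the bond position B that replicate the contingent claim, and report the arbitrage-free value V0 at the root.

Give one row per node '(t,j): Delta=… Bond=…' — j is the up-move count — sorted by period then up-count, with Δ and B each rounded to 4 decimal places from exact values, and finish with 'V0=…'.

Under the risk-neutral measure, an up-move has probability p* = (R−d)/(u−d) = 0.6389 and values discount at R = 1.09.
Payoff layer (t=2): V(2,0)=113.2300, V(2,1)=328.0300, V(2,2)=168.9600
Node (1,0) S=118.4400: V=(p*·328.0300+(1−p*)·113.2300)/1.09=229.7829; Δ=(328.0300−113.2300)/(159.8940−74.6172)=2.5189; B=V−Δ·S=-68.5505
Node (1,1) S=253.8000: V=(p*·168.9600+(1−p*)·328.0300)/1.09=207.7082; Δ=(168.9600−328.0300)/(342.6300−159.8940)=-0.8705; B=V−Δ·S=428.6388
Node (0,0) S=188.0000: V=(p*·207.7082+(1−p*)·229.7829)/1.09=197.8712; Δ=(207.7082−229.7829)/(253.8000−118.4400)=-0.1631; B=V−Δ·S=228.5305
Each (Δ,B) replicates both successor values, so the strategy is self-financing and V0 is arbitrage-free.

(0,0): Delta=-0.1631 Bond=228.5305
(1,0): Delta=2.5189 Bond=-68.5505
(1,1): Delta=-0.8705 Bond=428.6388
V0=197.8712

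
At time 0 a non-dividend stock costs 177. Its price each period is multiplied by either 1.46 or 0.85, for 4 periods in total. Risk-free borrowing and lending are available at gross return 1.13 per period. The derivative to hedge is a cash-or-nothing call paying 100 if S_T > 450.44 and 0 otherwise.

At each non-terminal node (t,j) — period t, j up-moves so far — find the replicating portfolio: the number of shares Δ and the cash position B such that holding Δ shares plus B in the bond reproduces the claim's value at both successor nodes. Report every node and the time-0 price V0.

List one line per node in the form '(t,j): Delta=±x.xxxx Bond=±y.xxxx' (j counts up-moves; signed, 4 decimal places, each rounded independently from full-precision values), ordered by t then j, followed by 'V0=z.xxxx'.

(0,0): Delta=0.2195 Bond=-23.2922
(1,0): Delta=0.1798 Bond=-20.3475
(1,1): Delta=0.2467 Bond=-33.3596
(2,0): Delta=0.0000 Bond=0.0000
(2,1): Delta=0.3032 Bond=-50.0911
(2,2): Delta=0.2080 Bond=-23.0882
(3,0): Delta=0.0000 Bond=0.0000
(3,1): Delta=0.0000 Bond=0.0000
(3,2): Delta=0.5112 Bond=-123.3135
(3,3): Delta=0.0000 Bond=88.4956
V0=15.5583

Since d<R<u, set p* = (R−d)/(u−d) = 0.4590; price each node as the discounted p*-expectation of its children.
At expiry t=4: V(4,0)=0.0000, V(4,1)=0.0000, V(4,2)=0.0000, V(4,3)=100.0000, V(4,4)=100.0000
(3,0): S=108.7001. Δ = (V_up−V_dn)/(S_up−S_dn) = (0.0000−0.0000)/(158.7022−92.3951) = 0.0000. V = [p*·0.0000 + (1−p*)·0.0000]/1.13 = 0.0000. B = V − Δ·S = 0.0000.
(3,1): S=186.7084. Δ = (V_up−V_dn)/(S_up−S_dn) = (0.0000−0.0000)/(272.5943−158.7022) = 0.0000. V = [p*·0.0000 + (1−p*)·0.0000]/1.13 = 0.0000. B = V − Δ·S = 0.0000.
(3,2): S=320.6992. Δ = (V_up−V_dn)/(S_up−S_dn) = (100.0000−0.0000)/(468.2209−272.5943) = 0.5112. V = [p*·100.0000 + (1−p*)·0.0000]/1.13 = 40.6209. B = V − Δ·S = -123.3135.
(3,3): S=550.8481. Δ = (V_up−V_dn)/(S_up−S_dn) = (100.0000−100.0000)/(804.2382−468.2209) = 0.0000. V = [p*·100.0000 + (1−p*)·100.0000]/1.13 = 88.4956. B = V − Δ·S = 88.4956.
(2,0): S=127.8825. Δ = (V_up−V_dn)/(S_up−S_dn) = (0.0000−0.0000)/(186.7084−108.7001) = 0.0000. V = [p*·0.0000 + (1−p*)·0.0000]/1.13 = 0.0000. B = V − Δ·S = 0.0000.
(2,1): S=219.6570. Δ = (V_up−V_dn)/(S_up−S_dn) = (40.6209−0.0000)/(320.6992−186.7084) = 0.3032. V = [p*·40.6209 + (1−p*)·0.0000]/1.13 = 16.5006. B = V − Δ·S = -50.0911.
(2,2): S=377.2932. Δ = (V_up−V_dn)/(S_up−S_dn) = (88.4956−40.6209)/(550.8481−320.6992) = 0.2080. V = [p*·88.4956 + (1−p*)·40.6209]/1.13 = 55.3948. B = V − Δ·S = -23.0882.
(1,0): S=150.4500. Δ = (V_up−V_dn)/(S_up−S_dn) = (16.5006−0.0000)/(219.6570−127.8825) = 0.1798. V = [p*·16.5006 + (1−p*)·0.0000]/1.13 = 6.7027. B = V − Δ·S = -20.3475.
(1,1): S=258.4200. Δ = (V_up−V_dn)/(S_up−S_dn) = (55.3948−16.5006)/(377.2932−219.6570) = 0.2467. V = [p*·55.3948 + (1−p*)·16.5006]/1.13 = 30.4015. B = V − Δ·S = -33.3596.
(0,0): S=177.0000. Δ = (V_up−V_dn)/(S_up−S_dn) = (30.4015−6.7027)/(258.4200−150.4500) = 0.2195. V = [p*·30.4015 + (1−p*)·6.7027]/1.13 = 15.5583. B = V − Δ·S = -23.2922.
The time-0 hedge costs 15.5583, which is the no-arbitrage price.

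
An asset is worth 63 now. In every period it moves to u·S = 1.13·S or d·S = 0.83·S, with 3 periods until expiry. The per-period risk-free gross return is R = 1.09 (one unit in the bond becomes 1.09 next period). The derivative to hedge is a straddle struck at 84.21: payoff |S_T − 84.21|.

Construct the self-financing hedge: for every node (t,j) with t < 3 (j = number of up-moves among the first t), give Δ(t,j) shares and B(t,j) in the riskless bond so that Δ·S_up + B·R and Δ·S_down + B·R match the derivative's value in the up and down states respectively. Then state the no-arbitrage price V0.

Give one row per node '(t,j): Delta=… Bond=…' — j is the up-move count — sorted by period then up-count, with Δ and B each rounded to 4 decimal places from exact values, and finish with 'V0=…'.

(0,0): Delta=-0.5523 Bond=43.5472
(1,0): Delta=-1.0000 Bond=70.8779
(1,1): Delta=-0.5017 Bond=43.8647
(2,0): Delta=-1.0000 Bond=77.2569
(2,1): Delta=-1.0000 Bond=77.2569
(2,2): Delta=-0.4454 Bond=43.2827
V0=8.7537

Risk-neutral probability p* = (R−d)/(u−d) = (1.09−0.83)/(1.13−0.83) = 0.8667.
Terminal values V(3,·): V(3,0)=48.1874, V(3,1)=35.1672, V(3,2)=17.4409, V(3,3)=6.6925
(2,0): S=43.4007. Δ = (V_up−V_dn)/(S_up−S_dn) = (35.1672−48.1874)/(49.0428−36.0226) = -1.0000. V = [p*·35.1672 + (1−p*)·48.1874]/1.09 = 33.8562. B = V − Δ·S = 77.2569.
(2,1): S=59.0877. Δ = (V_up−V_dn)/(S_up−S_dn) = (17.4409−35.1672)/(66.7691−49.0428) = -1.0000. V = [p*·17.4409 + (1−p*)·35.1672]/1.09 = 18.1692. B = V − Δ·S = 77.2569.
(2,2): S=80.4447. Δ = (V_up−V_dn)/(S_up−S_dn) = (6.6925−17.4409)/(90.9025−66.7691) = -0.4454. V = [p*·6.6925 + (1−p*)·17.4409]/1.09 = 7.4547. B = V − Δ·S = 43.2827.
(1,0): S=52.2900. Δ = (V_up−V_dn)/(S_up−S_dn) = (18.1692−33.8562)/(59.0877−43.4007) = -1.0000. V = [p*·18.1692 + (1−p*)·33.8562]/1.09 = 18.5879. B = V − Δ·S = 70.8779.
(1,1): S=71.1900. Δ = (V_up−V_dn)/(S_up−S_dn) = (7.4547−18.1692)/(80.4447−59.0877) = -0.5017. V = [p*·7.4547 + (1−p*)·18.1692]/1.09 = 8.1498. B = V − Δ·S = 43.8647.
(0,0): S=63.0000. Δ = (V_up−V_dn)/(S_up−S_dn) = (8.1498−18.5879)/(71.1900−52.2900) = -0.5523. V = [p*·8.1498 + (1−p*)·18.5879]/1.09 = 8.7537. B = V − Δ·S = 43.5472.
Each (Δ,B) replicates both successor values, so the strategy is self-financing and V0 is arbitrage-free.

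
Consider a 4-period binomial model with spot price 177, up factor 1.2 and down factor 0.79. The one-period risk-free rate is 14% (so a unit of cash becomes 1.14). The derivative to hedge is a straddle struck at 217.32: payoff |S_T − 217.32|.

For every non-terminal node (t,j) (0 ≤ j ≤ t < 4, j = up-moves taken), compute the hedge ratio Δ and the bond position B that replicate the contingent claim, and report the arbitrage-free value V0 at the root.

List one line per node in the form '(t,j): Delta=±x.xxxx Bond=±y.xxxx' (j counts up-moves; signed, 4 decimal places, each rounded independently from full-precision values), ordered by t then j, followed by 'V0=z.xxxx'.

(0,0): Delta=0.5958 Bond=-49.1617
(1,0): Delta=-0.5245 Bond=100.6120
(1,1): Delta=0.7222 Bond=-82.8997
(2,0): Delta=-1.0000 Bond=167.2207
(2,1): Delta=-0.4709 Bond=105.6937
(2,2): Delta=0.8569 Bond=-128.8255
(3,0): Delta=-1.0000 Bond=190.6316
(3,1): Delta=-1.0000 Bond=190.6316
(3,2): Delta=-0.4112 Bond=108.4667
(3,3): Delta=1.0000 Bond=-190.6316
V0=56.2955

Under the risk-neutral measure, an up-move has probability p* = (R−d)/(u−d) = 0.8537 and values discount at R = 1.14.
Payoff layer (t=4): V(4,0)=148.3784, V(4,1)=112.5985, V(4,2)=58.2494, V(4,3)=24.3062, V(4,4)=149.7072
Node (3,0) S=87.2679: V=(p*·112.5985+(1−p*)·148.3784)/1.14=103.3637; Δ=(112.5985−148.3784)/(104.7215−68.9416)=-1.0000; B=V−Δ·S=190.6316
Node (3,1) S=132.5588: V=(p*·58.2494+(1−p*)·112.5985)/1.14=58.0727; Δ=(58.2494−112.5985)/(159.0706−104.7215)=-1.0000; B=V−Δ·S=190.6316
Node (3,2) S=201.3552: V=(p*·24.3062+(1−p*)·58.2494)/1.14=25.6785; Δ=(24.3062−58.2494)/(241.6262−159.0706)=-0.4112; B=V−Δ·S=108.4667
Node (3,3) S=305.8560: V=(p*·149.7072+(1−p*)·24.3062)/1.14=115.2244; Δ=(149.7072−24.3062)/(367.0272−241.6262)=1.0000; B=V−Δ·S=-190.6316
Node (2,0) S=110.4657: V=(p*·58.0727+(1−p*)·103.3637)/1.14=56.7550; Δ=(58.0727−103.3637)/(132.5588−87.2679)=-1.0000; B=V−Δ·S=167.2207
Node (2,1) S=167.7960: V=(p*·25.6785+(1−p*)·58.0727)/1.14=26.6835; Δ=(25.6785−58.0727)/(201.3552−132.5588)=-0.4709; B=V−Δ·S=105.6937
Node (2,2) S=254.8800: V=(p*·115.2244+(1−p*)·25.6785)/1.14=89.5791; Δ=(115.2244−25.6785)/(305.8560−201.3552)=0.8569; B=V−Δ·S=-128.8255
Node (1,0) S=139.8300: V=(p*·26.6835+(1−p*)·56.7550)/1.14=27.2668; Δ=(26.6835−56.7550)/(167.7960−110.4657)=-0.5245; B=V−Δ·S=100.6120
Node (1,1) S=212.4000: V=(p*·89.5791+(1−p*)·26.6835)/1.14=70.5042; Δ=(89.5791−26.6835)/(254.8800−167.7960)=0.7222; B=V−Δ·S=-82.8997
Node (0,0) S=177.0000: V=(p*·70.5042+(1−p*)·27.2668)/1.14=56.2955; Δ=(70.5042−27.2668)/(212.4000−139.8300)=0.5958; B=V−Δ·S=-49.1617
Root portfolio cost Δ·177+B reproduces V0=56.2955.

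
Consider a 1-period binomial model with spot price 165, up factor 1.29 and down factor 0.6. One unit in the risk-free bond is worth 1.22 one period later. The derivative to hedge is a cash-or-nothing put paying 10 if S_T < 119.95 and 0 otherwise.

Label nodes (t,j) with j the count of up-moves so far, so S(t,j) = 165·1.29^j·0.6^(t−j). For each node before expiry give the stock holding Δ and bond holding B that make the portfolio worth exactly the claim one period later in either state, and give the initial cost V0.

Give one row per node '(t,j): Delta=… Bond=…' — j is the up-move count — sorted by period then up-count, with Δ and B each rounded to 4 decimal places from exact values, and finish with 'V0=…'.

(0,0): Delta=-0.0878 Bond=15.3243
V0=0.8316

No-arbitrage ⇒ martingale measure with p* = (R−d)/(u−d) = 0.8986.
At expiry t=1: V(1,0)=10.0000, V(1,1)=0.0000
Node (0,0) S=165.0000: V=(p*·0.0000+(1−p*)·10.0000)/1.22=0.8316; Δ=(0.0000−10.0000)/(212.8500−99.0000)=-0.0878; B=V−Δ·S=15.3243
The time-0 hedge costs 0.8316, which is the no-arbitrage price.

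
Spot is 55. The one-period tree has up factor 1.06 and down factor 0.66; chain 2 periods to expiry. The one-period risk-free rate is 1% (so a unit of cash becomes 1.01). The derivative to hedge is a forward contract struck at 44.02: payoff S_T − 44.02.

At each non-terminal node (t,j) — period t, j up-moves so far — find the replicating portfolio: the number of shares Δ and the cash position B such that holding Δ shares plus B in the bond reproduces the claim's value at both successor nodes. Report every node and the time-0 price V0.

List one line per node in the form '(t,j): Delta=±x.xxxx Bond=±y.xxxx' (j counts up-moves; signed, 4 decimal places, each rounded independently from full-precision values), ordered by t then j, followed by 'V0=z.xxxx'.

Since d<R<u, set p* = (R−d)/(u−d) = 0.8750; price each node as the discounted p*-expectation of its children.
Payoff layer (t=2): V(2,0)=-20.0620, V(2,1)=-5.5420, V(2,2)=17.7780
(1,0): S=36.3000. Δ = (V_up−V_dn)/(S_up−S_dn) = (-5.5420−-20.0620)/(38.4780−23.9580) = 1.0000. V = [p*·-5.5420 + (1−p*)·-20.0620]/1.01 = -7.2842. B = V − Δ·S = -43.5842.
(1,1): S=58.3000. Δ = (V_up−V_dn)/(S_up−S_dn) = (17.7780−-5.5420)/(61.7980−38.4780) = 1.0000. V = [p*·17.7780 + (1−p*)·-5.5420]/1.01 = 14.7158. B = V − Δ·S = -43.5842.
(0,0): S=55.0000. Δ = (V_up−V_dn)/(S_up−S_dn) = (14.7158−-7.2842)/(58.3000−36.3000) = 1.0000. V = [p*·14.7158 + (1−p*)·-7.2842]/1.01 = 11.8474. B = V − Δ·S = -43.1526.
The time-0 hedge costs 11.8474, which is the no-arbitrage price.

(0,0): Delta=1.0000 Bond=-43.1526
(1,0): Delta=1.0000 Bond=-43.5842
(1,1): Delta=1.0000 Bond=-43.5842
V0=11.8474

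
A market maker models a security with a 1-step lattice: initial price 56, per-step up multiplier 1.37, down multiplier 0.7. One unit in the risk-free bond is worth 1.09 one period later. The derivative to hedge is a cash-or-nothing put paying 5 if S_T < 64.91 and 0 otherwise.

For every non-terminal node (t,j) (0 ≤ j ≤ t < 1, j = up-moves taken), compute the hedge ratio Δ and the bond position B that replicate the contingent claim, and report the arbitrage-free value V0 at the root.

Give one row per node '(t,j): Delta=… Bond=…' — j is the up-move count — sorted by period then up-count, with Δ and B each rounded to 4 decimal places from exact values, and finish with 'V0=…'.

Under the risk-neutral measure, an up-move has probability p* = (R−d)/(u−d) = 0.5821 and values discount at R = 1.09.
Payoff layer (t=1): V(1,0)=5.0000, V(1,1)=0.0000
Node (0,0) S=56.0000: V=(p*·0.0000+(1−p*)·5.0000)/1.09=1.9170; Δ=(0.0000−5.0000)/(76.7200−39.2000)=-0.1333; B=V−Δ·S=9.3797
Self-financing check: at every node Δ·S+B equals the discounted successor values.

(0,0): Delta=-0.1333 Bond=9.3797
V0=1.9170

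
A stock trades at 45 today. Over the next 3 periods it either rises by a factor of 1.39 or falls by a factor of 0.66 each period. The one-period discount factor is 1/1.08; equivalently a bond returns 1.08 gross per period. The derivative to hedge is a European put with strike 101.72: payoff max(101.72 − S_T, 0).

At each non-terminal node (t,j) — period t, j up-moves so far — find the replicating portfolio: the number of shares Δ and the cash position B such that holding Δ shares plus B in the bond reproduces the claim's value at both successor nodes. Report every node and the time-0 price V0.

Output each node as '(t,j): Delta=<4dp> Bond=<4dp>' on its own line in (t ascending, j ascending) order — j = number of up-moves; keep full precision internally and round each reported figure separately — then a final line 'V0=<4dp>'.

No-arbitrage ⇒ martingale measure with p* = (R−d)/(u−d) = 0.5753.
Terminal payoffs: V(3,0)=88.7827, V(3,1)=74.4732, V(3,2)=44.3366, V(3,3)=0.0000
Node (2,0) S=19.6020: V=(p*·74.4732+(1−p*)·88.7827)/1.08=74.5832; Δ=(74.4732−88.7827)/(27.2468−12.9373)=-1.0000; B=V−Δ·S=94.1852
Node (2,1) S=41.2830: V=(p*·44.3366+(1−p*)·74.4732)/1.08=52.9022; Δ=(44.3366−74.4732)/(57.3834−27.2468)=-1.0000; B=V−Δ·S=94.1852
Node (2,2) S=86.9445: V=(p*·0.0000+(1−p*)·44.3366)/1.08=17.4332; Δ=(0.0000−44.3366)/(120.8529−57.3834)=-0.6986; B=V−Δ·S=78.1683
Node (1,0) S=29.7000: V=(p*·52.9022+(1−p*)·74.5832)/1.08=57.5085; Δ=(52.9022−74.5832)/(41.2830−19.6020)=-1.0000; B=V−Δ·S=87.2085
Node (1,1) S=62.5500: V=(p*·17.4332+(1−p*)·52.9022)/1.08=30.0883; Δ=(17.4332−52.9022)/(86.9445−41.2830)=-0.7768; B=V−Δ·S=78.6759
Node (0,0) S=45.0000: V=(p*·30.0883+(1−p*)·57.5085)/1.08=38.6412; Δ=(30.0883−57.5085)/(62.5500−29.7000)=-0.8347; B=V−Δ·S=76.2031
The time-0 hedge costs 38.6412, which is the no-arbitrage price.

(0,0): Delta=-0.8347 Bond=76.2031
(1,0): Delta=-1.0000 Bond=87.2085
(1,1): Delta=-0.7768 Bond=78.6759
(2,0): Delta=-1.0000 Bond=94.1852
(2,1): Delta=-1.0000 Bond=94.1852
(2,2): Delta=-0.6986 Bond=78.1683
V0=38.6412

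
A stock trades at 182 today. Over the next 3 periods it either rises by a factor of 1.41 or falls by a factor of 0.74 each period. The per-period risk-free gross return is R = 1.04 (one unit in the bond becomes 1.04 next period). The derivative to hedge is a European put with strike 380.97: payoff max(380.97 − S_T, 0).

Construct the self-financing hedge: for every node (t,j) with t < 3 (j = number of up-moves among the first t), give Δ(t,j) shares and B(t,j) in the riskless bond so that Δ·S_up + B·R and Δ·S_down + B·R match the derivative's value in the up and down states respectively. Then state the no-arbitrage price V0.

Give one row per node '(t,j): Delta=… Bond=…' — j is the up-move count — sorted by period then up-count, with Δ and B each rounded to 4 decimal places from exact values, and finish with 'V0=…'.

(0,0): Delta=-0.8036 Bond=313.2439
(1,0): Delta=-1.0000 Bond=352.2282
(1,1): Delta=-0.6764 Bond=293.1464
(2,0): Delta=-1.0000 Bond=366.3173
(2,1): Delta=-1.0000 Bond=366.3173
(2,2): Delta=-0.4670 Bond=229.0900
V0=166.9933

No-arbitrage ⇒ martingale measure with p* = (R−d)/(u−d) = 0.4478.
Payoff layer (t=3): V(3,0)=307.2192, V(3,1)=240.4449, V(3,2)=113.2127, V(3,3)=0.0000
  t=2,j=0: stock 99.6632 → up 140.5251 (V=240.4449), down 73.7508 (V=307.2192). Price 266.6541; hedge Δ=-1.0000, bond B=366.3173.
  t=2,j=1: stock 189.8988 → up 267.7573 (V=113.2127), down 140.5251 (V=240.4449). Price 176.4185; hedge Δ=-1.0000, bond B=366.3173.
  t=2,j=2: stock 361.8342 → up 510.1862 (V=0.0000), down 267.7573 (V=113.2127). Price 60.1158; hedge Δ=-0.4670, bond B=229.0900.
  t=1,j=0: stock 134.6800 → up 189.8988 (V=176.4185), down 99.6632 (V=266.6541). Price 217.5482; hedge Δ=-1.0000, bond B=352.2282.
  t=1,j=1: stock 256.6200 → up 361.8342 (V=60.1158), down 189.8988 (V=176.4185). Price 119.5603; hedge Δ=-0.6764, bond B=293.1464.
  t=0,j=0: stock 182.0000 → up 256.6200 (V=119.5603), down 134.6800 (V=217.5482). Price 166.9933; hedge Δ=-0.8036, bond B=313.2439.
Self-financing check: at every node Δ·S+B equals the discounted successor values.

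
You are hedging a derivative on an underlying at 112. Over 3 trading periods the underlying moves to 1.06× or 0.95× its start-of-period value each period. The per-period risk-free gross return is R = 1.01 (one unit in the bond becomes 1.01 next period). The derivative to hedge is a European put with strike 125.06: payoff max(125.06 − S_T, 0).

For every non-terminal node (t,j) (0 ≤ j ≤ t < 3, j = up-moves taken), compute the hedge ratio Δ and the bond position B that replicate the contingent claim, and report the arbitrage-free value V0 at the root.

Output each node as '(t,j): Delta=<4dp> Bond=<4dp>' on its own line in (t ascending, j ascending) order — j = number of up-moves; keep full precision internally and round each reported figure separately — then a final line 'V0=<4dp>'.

Under the risk-neutral measure, an up-move has probability p* = (R−d)/(u−d) = 0.5455 and values discount at R = 1.01.
Terminal values V(3,·): V(3,0)=29.0340, V(3,1)=17.9152, V(3,2)=5.5090, V(3,3)=0.0000
Node (2,0) S=101.0800: V=(p*·17.9152+(1−p*)·29.0340)/1.01=22.7418; Δ=(17.9152−29.0340)/(107.1448−96.0260)=-1.0000; B=V−Δ·S=123.8218
Node (2,1) S=112.7840: V=(p*·5.5090+(1−p*)·17.9152)/1.01=11.0378; Δ=(5.5090−17.9152)/(119.5510−107.1448)=-1.0000; B=V−Δ·S=123.8218
Node (2,2) S=125.8432: V=(p*·0.0000+(1−p*)·5.5090)/1.01=2.4793; Δ=(0.0000−5.5090)/(133.3938−119.5510)=-0.3980; B=V−Δ·S=52.5607
Node (1,0) S=106.4000: V=(p*·11.0378+(1−p*)·22.7418)/1.01=16.1958; Δ=(11.0378−22.7418)/(112.7840−101.0800)=-1.0000; B=V−Δ·S=122.5958
Node (1,1) S=118.7200: V=(p*·2.4793+(1−p*)·11.0378)/1.01=6.3064; Δ=(2.4793−11.0378)/(125.8432−112.7840)=-0.6554; B=V−Δ·S=84.1110
Node (0,0) S=112.0000: V=(p*·6.3064+(1−p*)·16.1958)/1.01=10.6947; Δ=(6.3064−16.1958)/(118.7200−106.4000)=-0.8027; B=V−Δ·S=100.5981
The time-0 hedge costs 10.6947, which is the no-arbitrage price.

(0,0): Delta=-0.8027 Bond=100.5981
(1,0): Delta=-1.0000 Bond=122.5958
(1,1): Delta=-0.6554 Bond=84.1110
(2,0): Delta=-1.0000 Bond=123.8218
(2,1): Delta=-1.0000 Bond=123.8218
(2,2): Delta=-0.3980 Bond=52.5607
V0=10.6947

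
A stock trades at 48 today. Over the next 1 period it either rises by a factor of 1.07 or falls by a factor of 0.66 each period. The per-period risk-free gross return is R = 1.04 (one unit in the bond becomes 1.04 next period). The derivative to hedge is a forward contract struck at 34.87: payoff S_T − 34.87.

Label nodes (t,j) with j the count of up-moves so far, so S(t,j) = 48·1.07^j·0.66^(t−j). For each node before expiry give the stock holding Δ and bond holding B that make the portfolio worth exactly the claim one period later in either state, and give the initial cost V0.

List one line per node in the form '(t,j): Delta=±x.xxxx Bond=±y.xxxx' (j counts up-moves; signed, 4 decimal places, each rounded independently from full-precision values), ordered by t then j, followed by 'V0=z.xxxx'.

(0,0): Delta=1.0000 Bond=-33.5288
V0=14.4712

Since d<R<u, set p* = (R−d)/(u−d) = 0.9268; price each node as the discounted p*-expectation of its children.
Payoff layer (t=1): V(1,0)=-3.1900, V(1,1)=16.4900
(0,0): S=48.0000. Δ = (V_up−V_dn)/(S_up−S_dn) = (16.4900−-3.1900)/(51.3600−31.6800) = 1.0000. V = [p*·16.4900 + (1−p*)·-3.1900]/1.04 = 14.4712. B = V − Δ·S = -33.5288.
Root portfolio cost Δ·48+B reproduces V0=14.4712.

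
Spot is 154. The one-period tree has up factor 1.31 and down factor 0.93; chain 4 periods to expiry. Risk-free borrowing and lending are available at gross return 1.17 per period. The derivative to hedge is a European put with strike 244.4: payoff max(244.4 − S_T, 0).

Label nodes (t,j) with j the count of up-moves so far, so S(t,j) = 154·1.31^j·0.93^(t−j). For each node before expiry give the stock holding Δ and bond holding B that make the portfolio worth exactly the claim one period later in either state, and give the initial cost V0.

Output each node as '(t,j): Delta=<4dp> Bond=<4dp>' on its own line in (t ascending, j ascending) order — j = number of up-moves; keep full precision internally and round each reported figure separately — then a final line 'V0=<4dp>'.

Risk-neutral probability p* = (R−d)/(u−d) = (1.17−0.93)/(1.31−0.93) = 0.6316.
Payoff layer (t=4): V(4,0)=129.2000, V(4,1)=82.1290, V(4,2)=15.8247, V(4,3)=0.0000, V(4,4)=0.0000
(3,0): S=123.8710. Δ = (V_up−V_dn)/(S_up−S_dn) = (82.1290−129.2000)/(162.2710−115.2000) = -1.0000. V = [p*·82.1290 + (1−p*)·129.2000]/1.17 = 85.0179. B = V − Δ·S = 208.8889.
(3,1): S=174.4849. Δ = (V_up−V_dn)/(S_up−S_dn) = (15.8247−82.1290)/(228.5753−162.2710) = -1.0000. V = [p*·15.8247 + (1−p*)·82.1290]/1.17 = 34.4040. B = V − Δ·S = 208.8889.
(3,2): S=245.7798. Δ = (V_up−V_dn)/(S_up−S_dn) = (0.0000−15.8247)/(321.9716−228.5753) = -0.1694. V = [p*·0.0000 + (1−p*)·15.8247]/1.17 = 4.9831. B = V − Δ·S = 46.6271.
(3,3): S=346.2060. Δ = (V_up−V_dn)/(S_up−S_dn) = (0.0000−0.0000)/(453.5299−321.9716) = 0.0000. V = [p*·0.0000 + (1−p*)·0.0000]/1.17 = 0.0000. B = V − Δ·S = 0.0000.
(2,0): S=133.1946. Δ = (V_up−V_dn)/(S_up−S_dn) = (34.4040−85.0179)/(174.4849−123.8710) = -1.0000. V = [p*·34.4040 + (1−p*)·85.0179]/1.17 = 45.3429. B = V − Δ·S = 178.5375.
(2,1): S=187.6182. Δ = (V_up−V_dn)/(S_up−S_dn) = (4.9831−34.4040)/(245.7798−174.4849) = -0.4127. V = [p*·4.9831 + (1−p*)·34.4040]/1.17 = 13.5234. B = V − Δ·S = 90.9468.
(2,2): S=264.2794. Δ = (V_up−V_dn)/(S_up−S_dn) = (0.0000−4.9831)/(346.2060−245.7798) = -0.0496. V = [p*·0.0000 + (1−p*)·4.9831]/1.17 = 1.5691. B = V − Δ·S = 14.6824.
(1,0): S=143.2200. Δ = (V_up−V_dn)/(S_up−S_dn) = (13.5234−45.3429)/(187.6182−133.1946) = -0.5847. V = [p*·13.5234 + (1−p*)·45.3429]/1.17 = 21.5781. B = V − Δ·S = 105.3137.
(1,1): S=201.7400. Δ = (V_up−V_dn)/(S_up−S_dn) = (1.5691−13.5234)/(264.2794−187.6182) = -0.1559. V = [p*·1.5691 + (1−p*)·13.5234]/1.17 = 5.1054. B = V − Δ·S = 36.5639.
(0,0): S=154.0000. Δ = (V_up−V_dn)/(S_up−S_dn) = (5.1054−21.5781)/(201.7400−143.2200) = -0.2815. V = [p*·5.1054 + (1−p*)·21.5781]/1.17 = 9.5507. B = V − Δ·S = 52.8998.
Self-financing check: at every node Δ·S+B equals the discounted successor values.

(0,0): Delta=-0.2815 Bond=52.8998
(1,0): Delta=-0.5847 Bond=105.3137
(1,1): Delta=-0.1559 Bond=36.5639
(2,0): Delta=-1.0000 Bond=178.5375
(2,1): Delta=-0.4127 Bond=90.9468
(2,2): Delta=-0.0496 Bond=14.6824
(3,0): Delta=-1.0000 Bond=208.8889
(3,1): Delta=-1.0000 Bond=208.8889
(3,2): Delta=-0.1694 Bond=46.6271
(3,3): Delta=0.0000 Bond=0.0000
V0=9.5507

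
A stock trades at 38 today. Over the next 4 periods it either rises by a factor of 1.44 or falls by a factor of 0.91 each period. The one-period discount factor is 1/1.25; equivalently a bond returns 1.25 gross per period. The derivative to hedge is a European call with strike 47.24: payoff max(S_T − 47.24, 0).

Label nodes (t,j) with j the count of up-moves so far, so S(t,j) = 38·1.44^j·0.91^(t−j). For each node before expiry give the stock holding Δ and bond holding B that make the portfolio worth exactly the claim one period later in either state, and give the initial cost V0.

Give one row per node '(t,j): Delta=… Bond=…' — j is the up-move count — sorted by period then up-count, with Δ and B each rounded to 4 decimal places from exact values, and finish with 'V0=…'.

(0,0): Delta=0.9445 Bond=-16.8053
(1,0): Delta=0.8354 Bond=-17.2365
(1,1): Delta=0.9830 Bond=-23.1134
(2,0): Delta=0.5542 Bond=-12.6970
(2,1): Delta=0.9347 Bond=-26.4905
(2,2): Delta=1.0000 Bond=-30.2336
(3,0): Delta=0.0000 Bond=0.0000
(3,1): Delta=0.7500 Bond=-24.7405
(3,2): Delta=1.0000 Bond=-37.7920
(3,3): Delta=1.0000 Bond=-37.7920
V0=19.0846

Since d<R<u, set p* = (R−d)/(u−d) = 0.6415; price each node as the discounted p*-expectation of its children.
At expiry t=4: V(4,0)=0.0000, V(4,1)=0.0000, V(4,2)=18.0116, V(4,3)=56.0153, V(4,4)=116.1530
  t=3,j=0: stock 28.6357 → up 41.2354 (V=0.0000), down 26.0585 (V=0.0000). Price 0.0000; hedge Δ=0.0000, bond B=0.0000.
  t=3,j=1: stock 45.3136 → up 65.2516 (V=18.0116), down 41.2354 (V=0.0000). Price 9.2437; hedge Δ=0.7500, bond B=-24.7405.
  t=3,j=2: stock 71.7051 → up 103.2553 (V=56.0153), down 65.2516 (V=18.0116). Price 33.9131; hedge Δ=1.0000, bond B=-37.7920.
  t=3,j=3: stock 113.4674 → up 163.3930 (V=116.1530), down 103.2553 (V=56.0153). Price 75.6754; hedge Δ=1.0000, bond B=-37.7920.
  t=2,j=0: stock 31.4678 → up 45.3136 (V=9.2437), down 28.6357 (V=0.0000). Price 4.7439; hedge Δ=0.5542, bond B=-12.6970.
  t=2,j=1: stock 49.7952 → up 71.7051 (V=33.9131), down 45.3136 (V=9.2437). Price 20.0555; hedge Δ=0.9347, bond B=-26.4905.
  t=2,j=2: stock 78.7968 → up 113.4674 (V=75.6754), down 71.7051 (V=33.9131). Price 48.5632; hedge Δ=1.0000, bond B=-30.2336.
  t=1,j=0: stock 34.5800 → up 49.7952 (V=20.0555), down 31.4678 (V=4.7439). Price 11.6531; hedge Δ=0.8354, bond B=-17.2365.
  t=1,j=1: stock 54.7200 → up 78.7968 (V=48.5632), down 49.7952 (V=20.0555). Price 30.6748; hedge Δ=0.9830, bond B=-23.1134.
  t=0,j=0: stock 38.0000 → up 54.7200 (V=30.6748), down 34.5800 (V=11.6531). Price 19.0846; hedge Δ=0.9445, bond B=-16.8053.
The time-0 hedge costs 19.0846, which is the no-arbitrage price.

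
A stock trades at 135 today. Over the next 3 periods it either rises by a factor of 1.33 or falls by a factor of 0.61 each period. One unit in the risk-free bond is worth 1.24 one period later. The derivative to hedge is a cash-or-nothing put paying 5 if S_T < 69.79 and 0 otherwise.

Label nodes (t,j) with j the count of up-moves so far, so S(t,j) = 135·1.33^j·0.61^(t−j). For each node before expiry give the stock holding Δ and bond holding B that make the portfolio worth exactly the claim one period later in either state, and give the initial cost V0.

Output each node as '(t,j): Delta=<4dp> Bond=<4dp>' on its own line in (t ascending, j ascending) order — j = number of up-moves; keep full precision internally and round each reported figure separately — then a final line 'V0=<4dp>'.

(0,0): Delta=-0.0073 Bond=1.1006
(1,0): Delta=-0.0595 Bond=5.6625
(1,1): Delta=-0.0039 Bond=0.7509
(2,0): Delta=0.0000 Bond=4.0323
(2,1): Delta=-0.0634 Bond=7.4485
(2,2): Delta=0.0000 Bond=0.0000
V0=0.1127

No-arbitrage ⇒ martingale measure with p* = (R−d)/(u−d) = 0.8750.
Terminal values V(3,·): V(3,0)=5.0000, V(3,1)=5.0000, V(3,2)=0.0000, V(3,3)=0.0000
Node (2,0) S=50.2335: V=(p*·5.0000+(1−p*)·5.0000)/1.24=4.0323; Δ=(5.0000−5.0000)/(66.8106−30.6424)=0.0000; B=V−Δ·S=4.0323
Node (2,1) S=109.5255: V=(p*·0.0000+(1−p*)·5.0000)/1.24=0.5040; Δ=(0.0000−5.0000)/(145.6689−66.8106)=-0.0634; B=V−Δ·S=7.4485
Node (2,2) S=238.8015: V=(p*·0.0000+(1−p*)·0.0000)/1.24=0.0000; Δ=(0.0000−0.0000)/(317.6060−145.6689)=0.0000; B=V−Δ·S=0.0000
Node (1,0) S=82.3500: V=(p*·0.5040+(1−p*)·4.0323)/1.24=0.7621; Δ=(0.5040−4.0323)/(109.5255−50.2335)=-0.0595; B=V−Δ·S=5.6625
Node (1,1) S=179.5500: V=(p*·0.0000+(1−p*)·0.5040)/1.24=0.0508; Δ=(0.0000−0.5040)/(238.8015−109.5255)=-0.0039; B=V−Δ·S=0.7509
Node (0,0) S=135.0000: V=(p*·0.0508+(1−p*)·0.7621)/1.24=0.1127; Δ=(0.0508−0.7621)/(179.5500−82.3500)=-0.0073; B=V−Δ·S=1.1006
Root portfolio cost Δ·135+B reproduces V0=0.1127.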